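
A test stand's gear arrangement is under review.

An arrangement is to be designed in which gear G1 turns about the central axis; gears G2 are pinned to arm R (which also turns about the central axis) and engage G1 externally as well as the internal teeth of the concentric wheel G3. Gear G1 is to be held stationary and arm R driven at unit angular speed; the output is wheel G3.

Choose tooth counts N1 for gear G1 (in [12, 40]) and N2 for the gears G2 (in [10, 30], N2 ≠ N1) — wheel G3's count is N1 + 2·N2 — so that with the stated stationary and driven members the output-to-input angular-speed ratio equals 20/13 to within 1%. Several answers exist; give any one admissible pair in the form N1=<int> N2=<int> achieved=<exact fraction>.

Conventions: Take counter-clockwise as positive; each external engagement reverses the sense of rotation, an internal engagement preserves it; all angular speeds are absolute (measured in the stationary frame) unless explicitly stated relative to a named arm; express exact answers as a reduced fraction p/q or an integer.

N1=28 N2=12 achieved=20/13

planetary set to be sized for 20/13 (Willis relation)
Willis with ω_sun = 0: ω_ring/ω_arm = (N1+N3)/N3; set equal to 20/13  ⇒  N3/N1 = 1/(20/13 − 1) = 13/7
N3 = N1 + 2·N2  ⇒  N2/N1 = (N3/N1 − 1)/2 = (13/7 − 1)/2 = 3/7
smallest multiple with N1 ≥ 12 and N2 ≥ 10: k = 4  ⇒  N1 = 4·7 = 28, N2 = 4·3 = 12 (N1 ≤ 40, N2 ≤ 30, N2 ≠ N1 ✓), N3 = 28 + 2·12 = 52
check: (N1+N3)/N3 with N1 = 28, N3 = 52 gives 20/13; |achieved − target| = 0 ≤ 1/65 ✓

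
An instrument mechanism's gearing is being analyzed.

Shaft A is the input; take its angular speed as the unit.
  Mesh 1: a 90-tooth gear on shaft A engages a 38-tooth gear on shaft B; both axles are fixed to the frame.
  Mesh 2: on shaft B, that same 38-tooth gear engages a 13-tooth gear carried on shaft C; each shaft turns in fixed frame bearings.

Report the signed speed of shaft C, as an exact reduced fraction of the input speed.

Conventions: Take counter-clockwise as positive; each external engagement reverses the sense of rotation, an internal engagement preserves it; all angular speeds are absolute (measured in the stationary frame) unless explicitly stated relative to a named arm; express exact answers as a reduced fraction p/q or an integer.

90/13

2-mesh fixed-axis compound train (all bearings frame-fixed)
mesh 1 [90T→38T]: |ω|/ω_in = 1×90/38 = 45/19, sense flips to −
mesh 2 [38T→13T]: |ω|/ω_in = (45/19)×38/13 = 90/13, sense flips to +
signed output speed (× input speed) = 90/13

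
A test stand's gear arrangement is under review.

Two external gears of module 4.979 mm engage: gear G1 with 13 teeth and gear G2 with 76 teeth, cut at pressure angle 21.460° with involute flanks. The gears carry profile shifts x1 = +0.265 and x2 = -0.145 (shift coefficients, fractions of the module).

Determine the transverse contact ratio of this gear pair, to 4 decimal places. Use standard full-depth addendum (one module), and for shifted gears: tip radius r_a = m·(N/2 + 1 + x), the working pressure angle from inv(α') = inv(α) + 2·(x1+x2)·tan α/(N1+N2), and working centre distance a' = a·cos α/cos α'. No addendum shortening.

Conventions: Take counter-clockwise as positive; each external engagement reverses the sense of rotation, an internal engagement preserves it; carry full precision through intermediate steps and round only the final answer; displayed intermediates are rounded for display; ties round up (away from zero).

recognized (one external pair, fixed centres): single-mesh tooth geometry, m = 4.979, N1 = 13, N2 = 76
base radii: r_b1 = 30.119842, r_b2 = 176.085232
tip radii: r_a1 = 38.661935, r_a2 = 193.459045
inv(α') = inv(21.460°) + 2·(+0.265-0.145)·tan α/(13+76) = 0.01961664  ⇒  α' = 21.84536°
a' = a·cos α / cos α' = 221.5655·cos 21.460°/cos 21.84536° = 222.157898
action lengths: √(r_a1²−r_b1²) = 24.239231, √(r_a2²−r_b2²) = 80.127356
base pitch p_b = π·m·cos α = 14.557581
CR = (24.239231 + 80.127356 − 222.157898·sin 21.84536°)/14.557581 = 1.490701
contact ratio ≈ 1.4907

1.4907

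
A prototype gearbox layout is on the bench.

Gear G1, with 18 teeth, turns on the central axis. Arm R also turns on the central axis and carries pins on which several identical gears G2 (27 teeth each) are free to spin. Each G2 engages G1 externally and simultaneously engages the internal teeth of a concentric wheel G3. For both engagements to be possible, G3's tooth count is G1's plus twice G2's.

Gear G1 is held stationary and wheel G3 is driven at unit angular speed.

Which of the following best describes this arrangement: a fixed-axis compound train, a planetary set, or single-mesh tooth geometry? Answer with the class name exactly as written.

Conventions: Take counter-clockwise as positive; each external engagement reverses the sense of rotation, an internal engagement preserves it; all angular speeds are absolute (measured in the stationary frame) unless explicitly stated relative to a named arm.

topology: planetary set — G1 18T / G2 27T / G3 72T, arm = carrier (Willis)
classification: planetary set

planetary set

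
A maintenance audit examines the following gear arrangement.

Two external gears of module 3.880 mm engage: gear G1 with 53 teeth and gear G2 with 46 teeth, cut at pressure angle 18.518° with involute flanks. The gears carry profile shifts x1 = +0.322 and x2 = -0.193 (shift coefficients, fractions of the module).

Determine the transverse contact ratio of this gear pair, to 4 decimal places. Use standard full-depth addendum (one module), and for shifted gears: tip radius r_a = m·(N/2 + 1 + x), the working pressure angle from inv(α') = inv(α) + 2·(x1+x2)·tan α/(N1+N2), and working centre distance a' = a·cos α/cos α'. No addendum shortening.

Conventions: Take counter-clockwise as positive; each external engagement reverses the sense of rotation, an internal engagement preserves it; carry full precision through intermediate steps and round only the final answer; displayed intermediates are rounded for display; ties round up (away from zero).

1.8032

single-mesh involute tooth geometry (53T engaging 46T at module 3.880)
base radii: r_b1 = 97.496384, r_b2 = 84.619503
tip radii: r_a1 = 107.949360, r_a2 = 92.371160
inv(α') = inv(18.518°) + 2·(+0.322-0.193)·tan α/(53+46) = 0.01261750  ⇒  α' = 18.95273°
a' = a·cos α / cos α' = 192.0600·cos 18.518°/cos 18.95273° = 192.554894
action lengths: √(r_a1²−r_b1²) = 46.341336, √(r_a2²−r_b2²) = 37.040126
base pitch p_b = π·m·cos α = 11.558261
CR = (46.341336 + 37.040126 − 192.554894·sin 18.95273°)/11.558261 = 1.803208
contact ratio ≈ 1.8032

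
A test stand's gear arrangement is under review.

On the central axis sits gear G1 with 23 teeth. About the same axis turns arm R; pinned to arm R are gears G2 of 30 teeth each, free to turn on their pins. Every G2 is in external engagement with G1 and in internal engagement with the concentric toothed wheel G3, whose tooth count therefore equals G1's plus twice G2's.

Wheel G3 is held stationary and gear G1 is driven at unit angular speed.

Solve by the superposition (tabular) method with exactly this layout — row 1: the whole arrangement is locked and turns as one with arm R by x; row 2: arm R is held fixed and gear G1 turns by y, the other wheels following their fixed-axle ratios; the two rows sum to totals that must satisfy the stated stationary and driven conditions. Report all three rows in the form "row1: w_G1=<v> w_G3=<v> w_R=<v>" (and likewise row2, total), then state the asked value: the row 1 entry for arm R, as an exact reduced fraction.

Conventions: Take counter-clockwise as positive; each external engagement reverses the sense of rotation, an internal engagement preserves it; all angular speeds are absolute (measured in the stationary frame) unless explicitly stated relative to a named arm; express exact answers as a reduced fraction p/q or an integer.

row1: w_G1=23/106 w_G3=23/106 w_R=23/106
row2: w_G1=83/106 w_G3=-23/106 w_R=0
total: w_G1=1 w_G3=0 w_R=23/106
asked value: 23/106

recognized (axles ride arm R): planetary set, 23/30/83 teeth
superposition row 1 [locked train]: every member turns x
row 2 (arm held, sun turns y): ω_ring = −(23/83)·y, ω_arm = 0
boundary: total ω_ring = x − (23/83)·y = 0 and total ω_sun = x + y = 1  ⇒  y = 83/106, x = 23/106
row 2 ring = −(23/83)·83/106 = -23/106
totals (row 1 + row 2): sun 23/106 + 83/106 = 1, ring 23/106 + (-23/106) = 0, arm 23/106 + 0 = 23/106
asked cell (row1, arm) = 23/106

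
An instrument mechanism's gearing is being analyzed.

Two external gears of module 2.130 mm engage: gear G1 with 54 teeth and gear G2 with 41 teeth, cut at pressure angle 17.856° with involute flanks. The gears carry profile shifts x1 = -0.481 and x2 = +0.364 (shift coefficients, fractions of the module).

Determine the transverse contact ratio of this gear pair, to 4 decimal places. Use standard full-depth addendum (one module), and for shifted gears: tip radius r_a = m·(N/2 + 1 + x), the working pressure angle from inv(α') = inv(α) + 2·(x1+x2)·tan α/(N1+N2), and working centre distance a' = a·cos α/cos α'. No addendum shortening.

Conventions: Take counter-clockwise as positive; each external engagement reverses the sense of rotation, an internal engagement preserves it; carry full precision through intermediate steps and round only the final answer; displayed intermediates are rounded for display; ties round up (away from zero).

topology: single-mesh involute geometry — m = 2.130, 54T/41T pair
base radii: r_b1 = 54.739752, r_b2 = 41.561664
tip radii: r_a1 = 58.615470, r_a2 = 46.570320
inv(α') = inv(17.856°) + 2·(-0.481+0.364)·tan α/(54+41) = 0.00970387  ⇒  α' = 17.40592°
a' = a·cos α / cos α' = 101.1750·cos 17.856°/cos 17.40592° = 100.922727
action lengths: √(r_a1²−r_b1²) = 20.960268, √(r_a2²−r_b2²) = 21.010064
base pitch p_b = π·m·cos α = 6.369259
CR = (20.960268 + 21.010064 − 100.922727·sin 17.40592°)/6.369259 = 1.849566
contact ratio ≈ 1.8496

1.8496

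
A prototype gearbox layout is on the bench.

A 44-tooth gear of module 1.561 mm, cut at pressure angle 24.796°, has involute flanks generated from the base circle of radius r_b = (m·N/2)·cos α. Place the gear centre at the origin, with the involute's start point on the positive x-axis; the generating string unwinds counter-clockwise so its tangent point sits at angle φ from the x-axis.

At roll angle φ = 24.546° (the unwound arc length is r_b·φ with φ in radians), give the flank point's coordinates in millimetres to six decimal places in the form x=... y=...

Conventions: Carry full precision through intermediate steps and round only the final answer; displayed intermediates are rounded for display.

recognized (one wheel, involute flank): single-mesh tooth geometry, m = 1.561, N = 44
pitch radius r_p = m·N/2 = 1.561·44/2 = 34.342000
base radius r_b = r_p·cos α = 34.342000·cos 24.796° = 31.175900
roll angle φ = 24.546° = 0.42840852 rad
x = r_b·(cos φ + φ·sin φ) = 33.906880
y = r_b·(sin φ − φ·cos φ) = 0.802196

x=33.906880 y=0.802196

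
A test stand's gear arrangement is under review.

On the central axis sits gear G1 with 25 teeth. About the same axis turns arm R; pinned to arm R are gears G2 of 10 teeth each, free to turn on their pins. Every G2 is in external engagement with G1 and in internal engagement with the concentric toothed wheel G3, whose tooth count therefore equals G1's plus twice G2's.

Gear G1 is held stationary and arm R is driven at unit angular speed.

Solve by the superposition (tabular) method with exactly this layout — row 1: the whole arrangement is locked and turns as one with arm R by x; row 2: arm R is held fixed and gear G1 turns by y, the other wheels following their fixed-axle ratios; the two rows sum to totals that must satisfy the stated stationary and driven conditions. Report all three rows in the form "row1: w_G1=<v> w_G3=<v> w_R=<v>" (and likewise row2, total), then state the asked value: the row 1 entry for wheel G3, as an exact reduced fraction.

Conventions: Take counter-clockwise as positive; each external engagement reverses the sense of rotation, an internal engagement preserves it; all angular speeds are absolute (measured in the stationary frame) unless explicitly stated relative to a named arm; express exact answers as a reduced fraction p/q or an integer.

row1: w_G1=1 w_G3=1 w_R=1
row2: w_G1=-1 w_G3=5/9 w_R=0
total: w_G1=0 w_G3=14/9 w_R=1
asked value: 1

planetary set (25T centre, 10T on arm, 45T internal) — Willis relation
row 1 — lock + rotate with arm: ω_sun = ω_ring = ω_arm = x
row 2 (arm held, sun turns y): ω_ring = −(25/45)·y, ω_arm = 0
boundary: total ω_sun = x + y = 0 and total ω_arm = x = 1  ⇒  y = -1, x = 1
row 2 ring = −(25/45)·(-1) = 5/9
totals (row 1 + row 2): sun 1 + (-1) = 0, ring 1 + 5/9 = 14/9, arm 1 + 0 = 1
asked cell (row1, ring) = 1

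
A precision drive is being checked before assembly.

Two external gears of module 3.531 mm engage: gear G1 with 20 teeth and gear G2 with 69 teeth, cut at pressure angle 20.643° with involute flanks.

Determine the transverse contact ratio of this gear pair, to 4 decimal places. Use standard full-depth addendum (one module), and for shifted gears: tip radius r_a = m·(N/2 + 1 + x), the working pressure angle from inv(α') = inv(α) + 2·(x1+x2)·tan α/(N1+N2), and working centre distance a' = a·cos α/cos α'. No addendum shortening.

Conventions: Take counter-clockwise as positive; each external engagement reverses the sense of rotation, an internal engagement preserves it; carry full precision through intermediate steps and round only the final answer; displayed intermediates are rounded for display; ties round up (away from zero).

topology: single-mesh involute geometry — m = 3.531, 20T/69T pair
base radii: r_b1 = 33.042929, r_b2 = 113.998106
tip radii: r_a1 = 38.841000, r_a2 = 125.350500
no profile shift: α' = α, a' = a
action lengths: √(r_a1²−r_b1²) = 20.415389, √(r_a2²−r_b2²) = 52.126575
base pitch p_b = π·m·cos α = 10.380742
CR = (20.415389 + 52.126575 − 157.129500·sin 20.64300°)/10.380742 = 1.651798
contact ratio ≈ 1.6518

1.6518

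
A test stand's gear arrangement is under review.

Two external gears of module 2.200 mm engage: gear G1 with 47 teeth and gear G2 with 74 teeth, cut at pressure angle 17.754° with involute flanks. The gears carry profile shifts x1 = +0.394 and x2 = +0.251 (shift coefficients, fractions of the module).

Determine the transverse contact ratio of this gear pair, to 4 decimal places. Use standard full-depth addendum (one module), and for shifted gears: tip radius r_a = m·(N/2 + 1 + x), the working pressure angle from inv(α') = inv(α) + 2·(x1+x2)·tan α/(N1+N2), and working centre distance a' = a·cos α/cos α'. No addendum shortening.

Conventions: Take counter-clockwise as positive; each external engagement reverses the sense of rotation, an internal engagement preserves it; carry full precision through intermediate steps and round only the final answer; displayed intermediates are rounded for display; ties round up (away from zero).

1.8061

topology: single-mesh involute geometry — m = 2.200, 47T/74T pair
base radii: r_b1 = 49.237762, r_b2 = 77.523285
tip radii: r_a1 = 54.766800, r_a2 = 84.152200
inv(α') = inv(17.754°) + 2·(+0.394+0.251)·tan α/(47+74) = 0.01372722  ⇒  α' = 19.47614°
a' = a·cos α / cos α' = 133.1000·cos 17.754°/cos 19.47614° = 134.454478
action lengths: √(r_a1²−r_b1²) = 23.980099, √(r_a2²−r_b2²) = 32.737333
base pitch p_b = π·m·cos α = 6.582340
CR = (23.980099 + 32.737333 − 134.454478·sin 19.47614°)/6.582340 = 1.806103
contact ratio ≈ 1.8061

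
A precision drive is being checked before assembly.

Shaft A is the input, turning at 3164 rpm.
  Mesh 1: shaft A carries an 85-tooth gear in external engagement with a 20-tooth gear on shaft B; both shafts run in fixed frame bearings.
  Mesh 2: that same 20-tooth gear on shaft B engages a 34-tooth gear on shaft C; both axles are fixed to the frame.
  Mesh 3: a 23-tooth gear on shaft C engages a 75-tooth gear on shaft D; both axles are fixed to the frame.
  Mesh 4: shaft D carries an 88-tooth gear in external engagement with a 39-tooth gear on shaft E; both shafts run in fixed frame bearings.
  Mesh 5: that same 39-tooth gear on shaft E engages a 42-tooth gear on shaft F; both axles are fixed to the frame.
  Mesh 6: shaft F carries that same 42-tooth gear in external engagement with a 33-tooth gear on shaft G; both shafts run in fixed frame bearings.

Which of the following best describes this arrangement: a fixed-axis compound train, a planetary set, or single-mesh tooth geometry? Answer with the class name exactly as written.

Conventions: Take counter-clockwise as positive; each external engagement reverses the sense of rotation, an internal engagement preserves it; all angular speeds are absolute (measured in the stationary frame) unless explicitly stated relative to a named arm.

fixed-axis compound train

recognized (7 fixed axles, 6 meshes): fixed-axis compound train
classification: fixed-axis compound train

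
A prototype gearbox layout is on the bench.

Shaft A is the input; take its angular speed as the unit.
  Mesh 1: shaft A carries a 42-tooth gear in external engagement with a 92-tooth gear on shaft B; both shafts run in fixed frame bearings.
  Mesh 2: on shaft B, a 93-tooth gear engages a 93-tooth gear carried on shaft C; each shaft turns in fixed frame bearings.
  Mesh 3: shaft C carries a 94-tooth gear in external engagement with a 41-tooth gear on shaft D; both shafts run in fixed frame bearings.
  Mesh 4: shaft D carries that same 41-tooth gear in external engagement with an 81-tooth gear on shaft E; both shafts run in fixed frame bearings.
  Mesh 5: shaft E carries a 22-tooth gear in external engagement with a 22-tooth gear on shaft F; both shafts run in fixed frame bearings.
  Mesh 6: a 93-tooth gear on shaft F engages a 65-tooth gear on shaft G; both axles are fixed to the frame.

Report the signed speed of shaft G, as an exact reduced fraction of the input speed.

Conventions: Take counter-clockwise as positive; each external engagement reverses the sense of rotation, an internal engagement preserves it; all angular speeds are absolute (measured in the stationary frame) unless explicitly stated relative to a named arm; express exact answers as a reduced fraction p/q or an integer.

6-mesh fixed-axis compound train (all bearings frame-fixed)
mesh 1 [42T→92T]: |ω|/ω_in = 1×42/92 = 21/46, sense flips to −
mesh 2 [93T→93T]: |ω|/ω_in = (21/46)×93/93 = 21/46, sense flips to +
mesh 3 [94T→41T]: |ω|/ω_in = (21/46)×94/41 = 987/943, sense flips to −
mesh 4 [41T→81T]: |ω|/ω_in = (987/943)×41/81 = 329/621, sense flips to +
mesh 5 [22T→22T]: |ω|/ω_in = (329/621)×22/22 = 329/621, sense flips to −
mesh 6 [93T→65T]: |ω|/ω_in = (329/621)×93/65 = 10199/13455, sense flips to +
signed output speed (× input speed) = 10199/13455

10199/13455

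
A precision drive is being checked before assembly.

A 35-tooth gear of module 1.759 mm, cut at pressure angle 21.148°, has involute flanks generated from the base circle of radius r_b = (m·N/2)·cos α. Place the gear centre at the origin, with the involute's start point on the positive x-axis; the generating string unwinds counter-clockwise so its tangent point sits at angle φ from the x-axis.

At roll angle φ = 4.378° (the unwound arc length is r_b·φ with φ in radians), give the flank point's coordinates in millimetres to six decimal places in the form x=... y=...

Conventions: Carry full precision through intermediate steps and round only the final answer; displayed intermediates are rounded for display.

single-mesh involute tooth geometry (35T wheel at module 1.759)
pitch radius r_p = m·N/2 = 1.759·35/2 = 30.782500
base radius r_b = r_p·cos α = 30.782500·cos 21.148° = 28.709348
roll angle φ = 4.378° = 0.07641051 rad
x = r_b·(cos φ + φ·sin φ) = 28.793037
y = r_b·(sin φ − φ·cos φ) = 0.004267

x=28.793037 y=0.004267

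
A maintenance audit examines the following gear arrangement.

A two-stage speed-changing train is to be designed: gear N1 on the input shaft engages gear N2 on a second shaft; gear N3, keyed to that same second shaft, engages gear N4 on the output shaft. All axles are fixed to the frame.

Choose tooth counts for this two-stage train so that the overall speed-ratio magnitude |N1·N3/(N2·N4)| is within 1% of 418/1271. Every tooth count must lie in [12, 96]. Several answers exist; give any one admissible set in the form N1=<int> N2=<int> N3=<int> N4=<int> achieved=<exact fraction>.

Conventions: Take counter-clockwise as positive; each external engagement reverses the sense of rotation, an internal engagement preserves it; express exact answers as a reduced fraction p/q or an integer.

design class (target 418/1271): fixed-axis compound train
target = 418/1271 in lowest terms: an exact hit needs N1·N3 = k·418 and N2·N4 = k·1271 for one integer k, every count in [12, 96]; additionally prefer no 1:1 stage (N1 ≠ N2, N3 ≠ N4)
k = 1: N1·N3 = 418 = 19·22, N2·N4 = 1271 = 31·41
achieved = 19·22/(31·41) = 418/1271; |achieved − target| = 0 ≤ 209/63550 ✓

N1=19 N2=31 N3=22 N4=41 achieved=418/1271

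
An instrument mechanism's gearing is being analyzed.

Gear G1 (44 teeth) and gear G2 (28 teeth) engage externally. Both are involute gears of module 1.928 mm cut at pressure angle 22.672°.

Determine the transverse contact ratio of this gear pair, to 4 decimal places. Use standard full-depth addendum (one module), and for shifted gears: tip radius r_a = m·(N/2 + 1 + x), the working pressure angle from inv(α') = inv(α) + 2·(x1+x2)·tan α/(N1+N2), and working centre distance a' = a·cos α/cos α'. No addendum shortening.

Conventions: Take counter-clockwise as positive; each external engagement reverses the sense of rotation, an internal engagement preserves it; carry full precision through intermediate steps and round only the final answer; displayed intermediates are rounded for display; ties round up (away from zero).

1.5730

recognized (one external pair, fixed centres): single-mesh tooth geometry, m = 1.928, N1 = 44, N2 = 28
base radii: r_b1 = 39.138370, r_b2 = 24.906236
tip radii: r_a1 = 44.344000, r_a2 = 28.920000
no profile shift: α' = α, a' = a
action lengths: √(r_a1²−r_b1²) = 20.846542, √(r_a2²−r_b2²) = 14.698498
base pitch p_b = π·m·cos α = 5.588946
CR = (20.846542 + 14.698498 − 69.408000·sin 22.67200°)/5.588946 = 1.572992
contact ratio ≈ 1.5730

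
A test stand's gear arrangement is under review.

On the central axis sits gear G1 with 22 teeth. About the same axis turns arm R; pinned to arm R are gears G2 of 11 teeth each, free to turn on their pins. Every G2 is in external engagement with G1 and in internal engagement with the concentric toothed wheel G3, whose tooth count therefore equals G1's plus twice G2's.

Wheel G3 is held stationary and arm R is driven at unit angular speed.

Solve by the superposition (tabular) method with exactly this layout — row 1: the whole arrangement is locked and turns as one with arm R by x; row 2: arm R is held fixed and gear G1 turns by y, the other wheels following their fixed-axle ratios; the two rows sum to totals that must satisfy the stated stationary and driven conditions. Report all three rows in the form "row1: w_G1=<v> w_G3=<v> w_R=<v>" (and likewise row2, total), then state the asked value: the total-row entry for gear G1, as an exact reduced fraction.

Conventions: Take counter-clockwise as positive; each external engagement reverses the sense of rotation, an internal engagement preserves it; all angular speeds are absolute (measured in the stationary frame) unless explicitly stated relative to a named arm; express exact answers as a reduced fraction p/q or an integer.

recognized (axles ride arm R): planetary set, 22/11/44 teeth
row 1 — lock + rotate with arm: ω_sun = ω_ring = ω_arm = x
row 2: sun turns y, ring = −(22/44)·y, arm 0
boundary: total ω_ring = x − (22/44)·y = 0 and total ω_arm = x = 1  ⇒  y = 2, x = 1
row 2 ring = −(22/44)·2 = -1
totals (row 1 + row 2): sun 1 + 2 = 3, ring 1 + (-1) = 0, arm 1 + 0 = 1
asked cell (total, sun) = 3

row1: w_G1=1 w_G3=1 w_R=1
row2: w_G1=2 w_G3=-1 w_R=0
total: w_G1=3 w_G3=0 w_R=1
asked value: 3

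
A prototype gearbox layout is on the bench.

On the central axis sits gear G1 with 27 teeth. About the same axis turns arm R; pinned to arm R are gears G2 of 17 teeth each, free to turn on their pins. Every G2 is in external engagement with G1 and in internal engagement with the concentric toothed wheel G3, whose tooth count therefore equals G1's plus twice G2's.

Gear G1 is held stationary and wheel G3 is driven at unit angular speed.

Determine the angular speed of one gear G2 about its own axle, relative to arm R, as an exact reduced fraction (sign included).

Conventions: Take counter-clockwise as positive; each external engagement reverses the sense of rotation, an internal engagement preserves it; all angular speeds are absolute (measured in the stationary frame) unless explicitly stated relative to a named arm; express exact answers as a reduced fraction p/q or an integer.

topology: planetary set — G1 27T / G2 17T / G3 61T, arm = carrier (Willis)
ring teeth: 27 + 2·17 = 61
27(ω_sun−ω_arm) = −61(ω_ring−ω_arm),  ω_sun = 0, ω_ring = 1
27(0−ω_arm) = −61(1−ω_arm)  ⇒  88·ω_arm = 61  ⇒  ω_arm = 61/88
sun–planet mesh: 27·(0−61/88) = −17·(ω_p−ω_arm)  ⇒  ω_p−ω_arm = 1647/1496
exact speed ratio = 1647/1496

1647/1496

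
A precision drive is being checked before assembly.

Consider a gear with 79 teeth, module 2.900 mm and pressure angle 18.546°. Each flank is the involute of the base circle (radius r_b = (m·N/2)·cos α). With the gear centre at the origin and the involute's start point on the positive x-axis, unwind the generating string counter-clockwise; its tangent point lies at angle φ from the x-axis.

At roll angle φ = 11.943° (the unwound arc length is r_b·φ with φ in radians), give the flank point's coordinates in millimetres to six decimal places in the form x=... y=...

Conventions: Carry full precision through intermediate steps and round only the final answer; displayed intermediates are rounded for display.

recognized (one wheel, involute flank): single-mesh tooth geometry, m = 2.900, N = 79
pitch radius r_p = m·N/2 = 2.900·79/2 = 114.550000
base radius r_b = r_p·cos α = 114.550000·cos 18.546° = 108.601258
roll angle φ = 11.943° = 0.20844467 rad
x = r_b·(cos φ + φ·sin φ) = 110.935010
y = r_b·(sin φ − φ·cos φ) = 0.326436

x=110.935010 y=0.326436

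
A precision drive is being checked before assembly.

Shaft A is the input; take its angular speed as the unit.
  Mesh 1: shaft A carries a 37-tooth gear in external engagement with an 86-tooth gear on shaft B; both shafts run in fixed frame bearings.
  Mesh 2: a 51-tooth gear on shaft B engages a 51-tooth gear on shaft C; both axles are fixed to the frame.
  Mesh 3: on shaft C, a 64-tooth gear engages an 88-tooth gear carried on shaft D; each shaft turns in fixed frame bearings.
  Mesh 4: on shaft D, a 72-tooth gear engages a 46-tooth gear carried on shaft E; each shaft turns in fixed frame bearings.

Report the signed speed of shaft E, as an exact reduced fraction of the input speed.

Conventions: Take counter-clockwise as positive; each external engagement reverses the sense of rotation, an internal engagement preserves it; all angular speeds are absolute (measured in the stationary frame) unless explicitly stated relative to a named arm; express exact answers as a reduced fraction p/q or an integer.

5328/10879

4-mesh fixed-axis compound train (all bearings frame-fixed)
mesh 1 [37T→86T]: |ω|/ω_in = 1×37/86 = 37/86, sense flips to −
mesh 2 [51T→51T]: |ω|/ω_in = (37/86)×51/51 = 37/86, sense flips to +
mesh 3 [64T→88T]: |ω|/ω_in = (37/86)×64/88 = 148/473, sense flips to −
mesh 4 [72T→46T]: |ω|/ω_in = (148/473)×72/46 = 5328/10879, sense flips to +
signed output speed (× input speed) = 5328/10879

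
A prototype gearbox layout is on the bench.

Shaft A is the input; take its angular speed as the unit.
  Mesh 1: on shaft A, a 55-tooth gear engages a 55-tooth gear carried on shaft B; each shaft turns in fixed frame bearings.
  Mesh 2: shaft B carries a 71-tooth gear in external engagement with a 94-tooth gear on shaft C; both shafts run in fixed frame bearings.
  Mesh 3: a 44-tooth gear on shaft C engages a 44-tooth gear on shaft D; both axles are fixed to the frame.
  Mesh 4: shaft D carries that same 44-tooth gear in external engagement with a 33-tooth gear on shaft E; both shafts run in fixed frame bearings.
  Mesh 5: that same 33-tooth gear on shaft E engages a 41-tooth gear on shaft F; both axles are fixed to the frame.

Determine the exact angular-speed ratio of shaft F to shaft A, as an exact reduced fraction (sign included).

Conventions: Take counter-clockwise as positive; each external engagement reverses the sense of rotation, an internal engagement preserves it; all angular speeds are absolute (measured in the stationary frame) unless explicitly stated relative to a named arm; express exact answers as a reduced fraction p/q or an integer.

-1562/1927

class = fixed-axis compound train [5 meshes; 5 ratios multiply, 5 sense flips]
mesh 1 [55T→55T]: running ratio 1, sense −
mesh 2 [71T→94T]: running ratio 71/94, sense +
mesh 3 [44T→44T]: running ratio 71/94, sense −
mesh 4 [44T→33T]: running ratio 142/141, sense +
mesh 5 [33T→41T]: running ratio 1562/1927, sense −
ω_out/ω_in = -1562/1927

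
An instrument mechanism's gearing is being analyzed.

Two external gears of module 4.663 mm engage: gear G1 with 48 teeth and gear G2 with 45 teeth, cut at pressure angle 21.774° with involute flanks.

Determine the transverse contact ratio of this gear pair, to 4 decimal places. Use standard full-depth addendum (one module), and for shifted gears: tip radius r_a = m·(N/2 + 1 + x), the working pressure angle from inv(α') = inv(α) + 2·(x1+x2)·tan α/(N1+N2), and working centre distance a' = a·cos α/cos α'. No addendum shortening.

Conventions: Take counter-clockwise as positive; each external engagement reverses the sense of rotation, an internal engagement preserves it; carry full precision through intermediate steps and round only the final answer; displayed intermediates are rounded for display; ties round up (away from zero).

1.6558

topology: single-mesh involute geometry — m = 4.663, 48T/45T pair
base radii: r_b1 = 103.927555, r_b2 = 97.432083
tip radii: r_a1 = 116.575000, r_a2 = 109.580500
no profile shift: α' = α, a' = a
action lengths: √(r_a1²−r_b1²) = 52.809033, √(r_a2²−r_b2²) = 50.148532
base pitch p_b = π·m·cos α = 13.604085
CR = (52.809033 + 50.148532 − 216.829500·sin 21.77400°)/13.604085 = 1.655784
contact ratio ≈ 1.6558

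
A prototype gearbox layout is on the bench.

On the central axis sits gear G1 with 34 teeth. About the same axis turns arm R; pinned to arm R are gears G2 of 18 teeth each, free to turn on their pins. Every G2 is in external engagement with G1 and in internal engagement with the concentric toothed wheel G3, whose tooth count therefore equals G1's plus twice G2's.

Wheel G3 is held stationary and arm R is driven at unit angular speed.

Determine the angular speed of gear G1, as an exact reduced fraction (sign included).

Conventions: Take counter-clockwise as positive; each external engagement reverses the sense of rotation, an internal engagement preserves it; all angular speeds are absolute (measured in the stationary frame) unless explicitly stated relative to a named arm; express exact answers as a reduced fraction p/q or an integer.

52/17

class = planetary set [G3 = 34+2·18 = 70; Willis about the carrier]
ring teeth: 34 + 2·18 = 70
34(ω_sun−ω_arm) = −70(ω_ring−ω_arm),  ω_ring = 0, ω_arm = 1
ω_sun = 1 − (70/34)(0−1) = 52/17
exact speed ratio = 52/17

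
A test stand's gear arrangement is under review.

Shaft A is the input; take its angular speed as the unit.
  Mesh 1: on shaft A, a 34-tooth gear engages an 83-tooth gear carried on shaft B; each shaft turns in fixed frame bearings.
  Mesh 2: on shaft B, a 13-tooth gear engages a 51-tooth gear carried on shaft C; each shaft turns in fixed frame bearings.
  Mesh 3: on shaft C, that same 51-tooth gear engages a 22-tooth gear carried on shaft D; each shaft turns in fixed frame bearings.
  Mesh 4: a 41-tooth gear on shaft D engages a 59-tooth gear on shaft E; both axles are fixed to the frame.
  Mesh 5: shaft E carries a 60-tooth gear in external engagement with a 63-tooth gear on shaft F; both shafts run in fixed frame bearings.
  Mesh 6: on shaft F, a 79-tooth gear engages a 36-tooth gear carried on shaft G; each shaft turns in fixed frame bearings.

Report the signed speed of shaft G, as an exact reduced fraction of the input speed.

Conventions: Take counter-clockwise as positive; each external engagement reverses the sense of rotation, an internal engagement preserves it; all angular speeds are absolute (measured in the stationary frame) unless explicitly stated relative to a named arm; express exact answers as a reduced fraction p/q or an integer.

6-mesh fixed-axis compound train (all bearings frame-fixed)
mesh 1 [34T→83T]: |ω|/ω_in = 1×34/83 = 34/83, sense flips to −
mesh 2 [13T→51T]: |ω|/ω_in = (34/83)×13/51 = 26/249, sense flips to +
mesh 3 [51T→22T]: |ω|/ω_in = (26/249)×51/22 = 221/913, sense flips to −
mesh 4 [41T→59T]: |ω|/ω_in = (221/913)×41/59 = 9061/53867, sense flips to +
mesh 5 [60T→63T]: |ω|/ω_in = (9061/53867)×60/63 = 181220/1131207, sense flips to −
mesh 6 [79T→36T]: |ω|/ω_in = (181220/1131207)×79/36 = 3579095/10180863, sense flips to +
signed output speed (× input speed) = 3579095/10180863

3579095/10180863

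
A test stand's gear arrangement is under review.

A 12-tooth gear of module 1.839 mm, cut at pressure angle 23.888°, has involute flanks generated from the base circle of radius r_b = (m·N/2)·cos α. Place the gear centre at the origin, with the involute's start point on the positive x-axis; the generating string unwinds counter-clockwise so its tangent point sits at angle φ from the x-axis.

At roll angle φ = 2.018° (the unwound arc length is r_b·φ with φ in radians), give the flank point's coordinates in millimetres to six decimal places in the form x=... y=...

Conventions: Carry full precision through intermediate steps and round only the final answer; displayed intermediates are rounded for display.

class = single-mesh tooth geometry [base-circle involute, m = 1.839, 12T]
pitch radius r_p = m·N/2 = 1.839·12/2 = 11.034000
base radius r_b = r_p·cos α = 11.034000·cos 23.888° = 10.088814
roll angle φ = 2.018° = 0.03522074 rad
x = r_b·(cos φ + φ·sin φ) = 10.095070
y = r_b·(sin φ − φ·cos φ) = 0.000147

x=10.095070 y=0.000147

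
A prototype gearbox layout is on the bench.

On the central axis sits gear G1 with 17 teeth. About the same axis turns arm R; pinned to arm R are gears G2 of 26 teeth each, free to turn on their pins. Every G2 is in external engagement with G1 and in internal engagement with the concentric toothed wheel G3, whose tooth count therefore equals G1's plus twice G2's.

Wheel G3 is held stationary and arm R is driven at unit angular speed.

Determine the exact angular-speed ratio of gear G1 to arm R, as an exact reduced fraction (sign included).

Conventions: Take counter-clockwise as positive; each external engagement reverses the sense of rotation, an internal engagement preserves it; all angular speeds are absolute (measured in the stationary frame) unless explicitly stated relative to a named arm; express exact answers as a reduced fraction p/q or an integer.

86/17

planetary set (17T centre, 26T on arm, 69T internal) — Willis relation
ring teeth: 17 + 2·26 = 69
17(ω_sun−ω_arm) = −69(ω_ring−ω_arm),  ω_ring = 0, ω_arm = 1
ω_sun = 1 − (69/17)(0−1) = 86/17
ω_out/ω_in = 86/17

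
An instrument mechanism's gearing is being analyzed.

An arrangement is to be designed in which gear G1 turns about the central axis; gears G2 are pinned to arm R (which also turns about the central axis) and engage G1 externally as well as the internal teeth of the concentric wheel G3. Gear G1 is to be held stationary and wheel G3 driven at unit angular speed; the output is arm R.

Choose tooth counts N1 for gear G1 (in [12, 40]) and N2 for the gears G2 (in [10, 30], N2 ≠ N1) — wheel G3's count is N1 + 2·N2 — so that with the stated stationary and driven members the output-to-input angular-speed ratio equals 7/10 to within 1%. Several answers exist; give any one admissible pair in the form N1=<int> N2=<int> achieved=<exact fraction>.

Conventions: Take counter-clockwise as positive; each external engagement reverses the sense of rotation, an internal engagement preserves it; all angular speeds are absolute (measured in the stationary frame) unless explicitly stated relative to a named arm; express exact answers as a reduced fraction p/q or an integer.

design class (target 7/10): planetary set
Willis with ω_sun = 0: ω_arm/ω_ring = N3/(N1+N3); set equal to 7/10  ⇒  N3/N1 = (7/10)/(1 − 7/10) = 7/3
N3 = N1 + 2·N2  ⇒  N2/N1 = (N3/N1 − 1)/2 = (7/3 − 1)/2 = 2/3
smallest multiple with N1 ≥ 12 and N2 ≥ 10: k = 5  ⇒  N1 = 5·3 = 15, N2 = 5·2 = 10 (N1 ≤ 40, N2 ≤ 30, N2 ≠ N1 ✓), N3 = 15 + 2·10 = 35
check: N3/(N1+N3) with N1 = 15, N3 = 35 gives 7/10; |achieved − target| = 0 ≤ 7/1000 ✓

N1=15 N2=10 achieved=7/10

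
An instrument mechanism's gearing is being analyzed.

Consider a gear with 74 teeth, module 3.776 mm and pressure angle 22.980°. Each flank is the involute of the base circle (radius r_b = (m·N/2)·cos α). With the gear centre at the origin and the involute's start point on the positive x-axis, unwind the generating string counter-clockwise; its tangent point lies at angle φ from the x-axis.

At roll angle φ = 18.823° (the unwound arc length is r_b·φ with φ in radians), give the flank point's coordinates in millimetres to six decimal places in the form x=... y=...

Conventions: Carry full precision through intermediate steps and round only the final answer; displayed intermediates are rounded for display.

x=135.379530 y=1.503859

topology: single-mesh involute geometry — m = 3.776, N = 74
pitch radius r_p = m·N/2 = 3.776·74/2 = 139.712000
base radius r_b = r_p·cos α = 139.712000·cos 22.980° = 128.624622
roll angle φ = 18.823° = 0.32852333 rad
x = r_b·(cos φ + φ·sin φ) = 135.379530
y = r_b·(sin φ − φ·cos φ) = 1.503859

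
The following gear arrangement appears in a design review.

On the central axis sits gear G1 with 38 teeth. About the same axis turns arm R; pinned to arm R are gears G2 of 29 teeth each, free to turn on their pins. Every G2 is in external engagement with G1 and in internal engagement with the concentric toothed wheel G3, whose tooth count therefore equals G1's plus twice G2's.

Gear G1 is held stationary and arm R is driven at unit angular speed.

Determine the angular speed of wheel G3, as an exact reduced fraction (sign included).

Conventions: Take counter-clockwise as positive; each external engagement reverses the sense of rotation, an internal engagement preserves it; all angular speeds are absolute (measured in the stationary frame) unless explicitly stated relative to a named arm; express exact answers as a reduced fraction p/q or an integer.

topology: planetary set — G1 38T / G2 29T / G3 96T, arm = carrier (Willis)
ring teeth: 38 + 2·29 = 96
38(ω_sun−ω_arm) = −96(ω_ring−ω_arm),  ω_sun = 0, ω_arm = 1
ω_ring = 1 − (38/96)(0−1) = 67/48
exact speed ratio = 67/48

67/48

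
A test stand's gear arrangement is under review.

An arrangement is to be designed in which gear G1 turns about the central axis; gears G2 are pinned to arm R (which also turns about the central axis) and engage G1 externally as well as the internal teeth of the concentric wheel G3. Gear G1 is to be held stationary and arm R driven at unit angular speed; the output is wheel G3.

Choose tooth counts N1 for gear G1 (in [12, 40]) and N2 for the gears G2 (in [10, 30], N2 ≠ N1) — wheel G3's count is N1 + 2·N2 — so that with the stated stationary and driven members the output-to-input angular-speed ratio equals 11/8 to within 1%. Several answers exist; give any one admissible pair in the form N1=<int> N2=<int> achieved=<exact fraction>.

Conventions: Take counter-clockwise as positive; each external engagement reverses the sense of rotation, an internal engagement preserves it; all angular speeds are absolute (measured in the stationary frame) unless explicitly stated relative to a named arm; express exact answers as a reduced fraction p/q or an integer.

design class (target 11/8): planetary set
Willis with ω_sun = 0: ω_ring/ω_arm = (N1+N3)/N3; set equal to 11/8  ⇒  N3/N1 = 1/(11/8 − 1) = 8/3
N3 = N1 + 2·N2  ⇒  N2/N1 = (N3/N1 − 1)/2 = (8/3 − 1)/2 = 5/6
smallest multiple with N1 ≥ 12 and N2 ≥ 10: k = 2  ⇒  N1 = 2·6 = 12, N2 = 2·5 = 10 (N1 ≤ 40, N2 ≤ 30, N2 ≠ N1 ✓), N3 = 12 + 2·10 = 32
check: (N1+N3)/N3 with N1 = 12, N3 = 32 gives 11/8; |achieved − target| = 0 ≤ 11/800 ✓

N1=12 N2=10 achieved=11/8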